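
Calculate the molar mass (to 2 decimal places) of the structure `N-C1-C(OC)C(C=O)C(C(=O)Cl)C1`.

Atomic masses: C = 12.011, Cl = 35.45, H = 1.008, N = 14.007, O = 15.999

Molecular formula: C8H12ClNO3.
M = 8×12.011 + 1×35.45 + 12×1.008 + 1×14.007 + 3×15.999 = 205.64 g/mol.

205.64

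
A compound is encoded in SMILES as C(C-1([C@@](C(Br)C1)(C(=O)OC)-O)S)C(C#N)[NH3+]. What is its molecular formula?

C9H14BrN2O3S+

Heavy atoms from the SMILES: 1 Br, 9 C, 2 N, 3 O, 1 S.
Implicit hydrogens by atom environment:
  4 × C: no H
  2 × C: 2 H each → 4
  2 × C: 1 H each → 2
  2 × O: no H
  1 × Br: no H
  1 × C: 3 H
  1 × N (charge +1): 3 H
  1 × N: no H
  1 × O: 1 H
  1 × S: 1 H
  Total hydrogens = 14.
Net charge +1.
Molecular formula: C9H14BrN2O3S+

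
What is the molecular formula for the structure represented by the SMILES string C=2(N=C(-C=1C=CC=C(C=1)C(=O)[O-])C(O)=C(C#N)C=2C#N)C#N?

C15H5N4O3-

Heavy atoms from the SMILES: 15 C, 4 N, 3 O.
Implicit hydrogens by atom environment:
  7 × C (aromatic): no H
  4 × C (aromatic): 1 H each → 4
  4 × C: no H
  3 × N: no H
  1 × N (aromatic): no H
  1 × O: 1 H
  1 × O: no H
  1 × O (charge -1): no H
  Total hydrogens = 5.
Net charge -1.
Molecular formula: C15H5N4O3-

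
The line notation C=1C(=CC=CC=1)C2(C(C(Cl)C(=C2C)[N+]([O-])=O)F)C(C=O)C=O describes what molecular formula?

C15H13ClFNO4

Heavy atoms from the SMILES: 15 C, 1 Cl, 1 F, 1 N, 4 O.
Implicit hydrogens by atom environment:
  5 × C: 1 H each → 5
  5 × C (aromatic): 1 H each → 5
  3 × C: no H
  3 × O: no H
  1 × C: 3 H
  1 × C (aromatic): no H
  1 × Cl: no H
  1 × F: no H
  1 × N (charge +1): no H
  1 × O (charge -1): no H
  Total hydrogens = 13.
Molecular formula: C15H13ClFNO4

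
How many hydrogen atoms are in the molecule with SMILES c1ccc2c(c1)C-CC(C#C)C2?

Hydrogens are implicit in SMILES; fill each atom to its normal valence:
  4 × C (aromatic): 1 H each → 4
  3 × C: 2 H each → 6
  2 × C: 1 H each → 2
  2 × C (aromatic): no H
  1 × C: no H
  Total hydrogens = 12.

12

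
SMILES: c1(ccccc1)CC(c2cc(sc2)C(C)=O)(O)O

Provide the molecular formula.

Heavy atoms from the SMILES: 14 C, 3 O, 1 S.
Implicit hydrogens by atom environment:
  7 × C (aromatic): 1 H each → 7
  3 × C (aromatic): no H
  2 × C: no H
  2 × O: 1 H each → 2
  1 × C: 3 H
  1 × C: 2 H
  1 × O: no H
  1 × S (aromatic): no H
  Total hydrogens = 14.
Molecular formula: C14H14O3S

C14H14O3S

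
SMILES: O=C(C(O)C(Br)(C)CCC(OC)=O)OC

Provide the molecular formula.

C9H15BrO5

Heavy atoms from the SMILES: 1 Br, 9 C, 5 O.
Implicit hydrogens by atom environment:
  4 × O: no H
  3 × C: 3 H each → 9
  3 × C: no H
  2 × C: 2 H each → 4
  1 × Br: no H
  1 × C: 1 H
  1 × O: 1 H
  Total hydrogens = 15.
Molecular formula: C9H15BrO5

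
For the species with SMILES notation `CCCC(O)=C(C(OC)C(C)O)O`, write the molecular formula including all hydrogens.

Heavy atoms from the SMILES: 9 C, 4 O.
Implicit hydrogens by atom environment:
  3 × C: 3 H each → 9
  3 × O: 1 H each → 3
  2 × C: 2 H each → 4
  2 × C: 1 H each → 2
  2 × C: no H
  1 × O: no H
  Total hydrogens = 18.
Molecular formula: C9H18O4

C9H18O4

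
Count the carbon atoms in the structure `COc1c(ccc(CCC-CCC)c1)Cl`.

The symbol for carbon appears 13 times in the SMILES. Lowercase c denotes aromatic carbon and counts toward C.

13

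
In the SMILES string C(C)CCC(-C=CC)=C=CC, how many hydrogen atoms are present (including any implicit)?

18

Hydrogens are implicit in SMILES; fill each atom to its normal valence:
  3 × C: 3 H each → 9
  3 × C: 2 H each → 6
  3 × C: 1 H each → 3
  2 × C: no H
  Total hydrogens = 18.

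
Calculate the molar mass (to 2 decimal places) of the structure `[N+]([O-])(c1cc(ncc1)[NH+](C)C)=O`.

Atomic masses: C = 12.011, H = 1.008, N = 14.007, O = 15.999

Molecular formula: C7H10N3O2+.
M = 7×12.011 + 10×1.008 + 3×14.007 + 2×15.999 = 168.18 g/mol.

168.18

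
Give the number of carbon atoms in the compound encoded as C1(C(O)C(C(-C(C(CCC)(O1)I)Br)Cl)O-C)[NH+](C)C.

12

The symbol for carbon appears 12 times in the SMILES. (Cl is a single chlorine, not C + l.)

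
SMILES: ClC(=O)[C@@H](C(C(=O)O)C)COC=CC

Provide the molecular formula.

Heavy atoms from the SMILES: 9 C, 1 Cl, 4 O.
Implicit hydrogens by atom environment:
  4 × C: 1 H each → 4
  3 × O: no H
  2 × C: 3 H each → 6
  2 × C: no H
  1 × C: 2 H
  1 × Cl: no H
  1 × O: 1 H
  Total hydrogens = 13.
Molecular formula: C9H13ClO4

C9H13ClO4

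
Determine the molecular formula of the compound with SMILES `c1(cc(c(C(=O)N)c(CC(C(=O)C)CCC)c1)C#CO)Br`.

C16H18BrNO3

Heavy atoms from the SMILES: 1 Br, 16 C, 1 N, 3 O.
Implicit hydrogens by atom environment:
  4 × C (aromatic): no H
  4 × C: no H
  3 × C: 2 H each → 6
  2 × C: 3 H each → 6
  2 × C (aromatic): 1 H each → 2
  2 × O: no H
  1 × Br: no H
  1 × C: 1 H
  1 × N: 2 H
  1 × O: 1 H
  Total hydrogens = 18.
Molecular formula: C16H18BrNO3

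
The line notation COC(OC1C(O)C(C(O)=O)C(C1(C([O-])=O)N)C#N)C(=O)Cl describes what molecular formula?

Heavy atoms from the SMILES: 11 C, 1 Cl, 2 N, 8 O.
Implicit hydrogens by atom environment:
  5 × C: 1 H each → 5
  5 × C: no H
  5 × O: no H
  2 × O: 1 H each → 2
  1 × C: 3 H
  1 × Cl: no H
  1 × N: 2 H
  1 × N: no H
  1 × O (charge -1): no H
  Total hydrogens = 12.
Net charge -1.
Molecular formula: C11H12ClN2O8-

C11H12ClN2O8-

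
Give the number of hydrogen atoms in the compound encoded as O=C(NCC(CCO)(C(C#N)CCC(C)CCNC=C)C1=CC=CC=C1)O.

Hydrogens are implicit in SMILES; fill each atom to its normal valence:
  8 × C: 2 H each → 16
  5 × C (aromatic): 1 H each → 5
  3 × C: 1 H each → 3
  3 × C: no H
  2 × N: 1 H each → 2
  2 × O: 1 H each → 2
  1 × C: 3 H
  1 × C (aromatic): no H
  1 × N: no H
  1 × O: no H
  Total hydrogens = 31.

31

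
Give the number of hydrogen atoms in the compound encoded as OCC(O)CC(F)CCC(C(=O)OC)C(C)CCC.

Hydrogens are implicit in SMILES; fill each atom to its normal valence:
  6 × C: 2 H each → 12
  4 × C: 1 H each → 4
  3 × C: 3 H each → 9
  2 × O: 1 H each → 2
  2 × O: no H
  1 × C: no H
  1 × F: no H
  Total hydrogens = 27.

27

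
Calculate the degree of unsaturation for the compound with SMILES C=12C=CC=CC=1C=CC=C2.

Molecular formula from the SMILES: C10H8.
DoU = (2C + 2 + N − H − X)/2 = (2·10 + 2 + 0 − 8 − 0)/2 = 14/2 = 7.
(Structurally: 2 ring(s) + 5 π bond(s) = 7.)

7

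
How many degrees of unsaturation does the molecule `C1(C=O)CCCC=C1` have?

Molecular formula from the SMILES: C7H10O.
DoU = (2C + 2 + N − H − X)/2 = (2·7 + 2 + 0 − 10 − 0)/2 = 6/2 = 3.
(Structurally: 1 ring(s) + 2 π bond(s) = 3.)

3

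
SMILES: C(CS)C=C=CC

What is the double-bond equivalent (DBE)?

Molecular formula from the SMILES: C6H10S.
DoU = (2C + 2 + N − H − X)/2 = (2·6 + 2 + 0 − 10 − 0)/2 = 4/2 = 2.
(Structurally: 0 ring(s) + 2 π bond(s) = 2.)

2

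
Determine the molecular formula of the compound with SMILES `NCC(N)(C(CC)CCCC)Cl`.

C9H21ClN2

Heavy atoms from the SMILES: 9 C, 1 Cl, 2 N.
Implicit hydrogens by atom environment:
  5 × C: 2 H each → 10
  2 × C: 3 H each → 6
  2 × N: 2 H each → 4
  1 × C: 1 H
  1 × C: no H
  1 × Cl: no H
  Total hydrogens = 21.
Molecular formula: C9H21ClN2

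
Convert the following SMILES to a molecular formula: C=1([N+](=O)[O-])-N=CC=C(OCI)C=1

C6H5IN2O3

Heavy atoms from the SMILES: 6 C, 1 I, 2 N, 3 O.
Implicit hydrogens by atom environment:
  3 × C (aromatic): 1 H each → 3
  2 × C (aromatic): no H
  2 × O: no H
  1 × C: 2 H
  1 × I: no H
  1 × N (aromatic): no H
  1 × N (charge +1): no H
  1 × O (charge -1): no H
  Total hydrogens = 5.
Molecular formula: C6H5IN2O3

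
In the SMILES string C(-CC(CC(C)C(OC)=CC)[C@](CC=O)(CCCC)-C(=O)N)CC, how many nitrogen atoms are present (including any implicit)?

1

The symbol for nitrogen appears 1 time in the SMILES.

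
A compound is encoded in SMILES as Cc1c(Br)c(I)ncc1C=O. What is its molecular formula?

C7H5BrINO

Heavy atoms from the SMILES: 1 Br, 7 C, 1 I, 1 N, 1 O.
Implicit hydrogens by atom environment:
  4 × C (aromatic): no H
  1 × Br: no H
  1 × C: 3 H
  1 × C (aromatic): 1 H
  1 × C: 1 H
  1 × I: no H
  1 × N (aromatic): no H
  1 × O: no H
  Total hydrogens = 5.
Molecular formula: C7H5BrINO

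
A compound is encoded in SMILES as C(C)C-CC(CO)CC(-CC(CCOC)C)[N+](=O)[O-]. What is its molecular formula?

C14H29NO4

Heavy atoms from the SMILES: 14 C, 1 N, 4 O.
Implicit hydrogens by atom environment:
  8 × C: 2 H each → 16
  3 × C: 3 H each → 9
  3 × C: 1 H each → 3
  2 × O: no H
  1 × N (charge +1): no H
  1 × O: 1 H
  1 × O (charge -1): no H
  Total hydrogens = 29.
Molecular formula: C14H29NO4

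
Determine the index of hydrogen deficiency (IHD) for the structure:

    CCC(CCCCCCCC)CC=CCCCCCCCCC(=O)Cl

Molecular formula from the SMILES: C23H43ClO.
DoU = (2C + 2 + N − H − X)/2 = (2·23 + 2 + 0 − 43 − 1)/2 = 4/2 = 2.
(Structurally: 0 ring(s) + 2 π bond(s) = 2.)

2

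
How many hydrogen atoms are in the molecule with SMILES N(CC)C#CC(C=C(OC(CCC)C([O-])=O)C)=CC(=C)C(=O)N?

Hydrogens are implicit in SMILES; fill each atom to its normal valence:
  7 × C: no H
  4 × C: 2 H each → 8
  3 × C: 3 H each → 9
  3 × C: 1 H each → 3
  3 × O: no H
  1 × N: 2 H
  1 × N: 1 H
  1 × O (charge -1): no H
  Total hydrogens = 23.

23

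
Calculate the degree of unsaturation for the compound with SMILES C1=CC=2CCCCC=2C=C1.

Molecular formula from the SMILES: C10H12.
DoU = (2C + 2 + N − H − X)/2 = (2·10 + 2 + 0 − 12 − 0)/2 = 10/2 = 5.
(Structurally: 2 ring(s) + 3 π bond(s) = 5.)

5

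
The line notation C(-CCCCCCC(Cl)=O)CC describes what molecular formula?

Heavy atoms from the SMILES: 10 C, 1 Cl, 1 O.
Implicit hydrogens by atom environment:
  8 × C: 2 H each → 16
  1 × C: 3 H
  1 × C: no H
  1 × Cl: no H
  1 × O: no H
  Total hydrogens = 19.
Molecular formula: C10H19ClO

C10H19ClO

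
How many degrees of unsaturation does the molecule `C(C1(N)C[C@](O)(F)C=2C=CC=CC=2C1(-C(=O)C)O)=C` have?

7

Molecular formula from the SMILES: C14H16FNO3.
DoU = (2C + 2 + N − H − X)/2 = (2·14 + 2 + 1 − 16 − 1)/2 = 14/2 = 7.
(Structurally: 2 ring(s) + 5 π bond(s) = 7.)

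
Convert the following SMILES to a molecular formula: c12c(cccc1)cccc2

C10H8

Heavy atoms from the SMILES: 10 C.
Implicit hydrogens by atom environment:
  8 × C (aromatic): 1 H each → 8
  2 × C (aromatic): no H
  Total hydrogens = 8.
Molecular formula: C10H8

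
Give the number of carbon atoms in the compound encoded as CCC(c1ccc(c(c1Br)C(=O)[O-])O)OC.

The symbol for carbon appears 11 times in the SMILES. Lowercase c denotes aromatic carbon and counts toward C.

11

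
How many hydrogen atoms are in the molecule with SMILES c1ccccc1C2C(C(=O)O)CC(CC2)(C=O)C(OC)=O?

18

Hydrogens are implicit in SMILES; fill each atom to its normal valence:
  5 × C (aromatic): 1 H each → 5
  4 × O: no H
  3 × C: 2 H each → 6
  3 × C: 1 H each → 3
  3 × C: no H
  1 × C: 3 H
  1 × C (aromatic): no H
  1 × O: 1 H
  Total hydrogens = 18.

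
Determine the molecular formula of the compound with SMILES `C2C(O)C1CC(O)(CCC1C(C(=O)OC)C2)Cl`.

Heavy atoms from the SMILES: 12 C, 1 Cl, 4 O.
Implicit hydrogens by atom environment:
  5 × C: 2 H each → 10
  4 × C: 1 H each → 4
  2 × C: no H
  2 × O: 1 H each → 2
  2 × O: no H
  1 × C: 3 H
  1 × Cl: no H
  Total hydrogens = 19.
Molecular formula: C12H19ClO4

C12H19ClO4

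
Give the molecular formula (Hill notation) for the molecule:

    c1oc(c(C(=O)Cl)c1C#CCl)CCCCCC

C13H14Cl2O2

Heavy atoms from the SMILES: 13 C, 2 Cl, 2 O.
Implicit hydrogens by atom environment:
  5 × C: 2 H each → 10
  3 × C (aromatic): no H
  3 × C: no H
  2 × Cl: no H
  1 × C: 3 H
  1 × C (aromatic): 1 H
  1 × O (aromatic): no H
  1 × O: no H
  Total hydrogens = 14.
Molecular formula: C13H14Cl2O2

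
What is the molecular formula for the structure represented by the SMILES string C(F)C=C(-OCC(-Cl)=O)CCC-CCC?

C11H18ClFO2

Heavy atoms from the SMILES: 11 C, 1 Cl, 1 F, 2 O.
Implicit hydrogens by atom environment:
  7 × C: 2 H each → 14
  2 × C: no H
  2 × O: no H
  1 × C: 3 H
  1 × C: 1 H
  1 × Cl: no H
  1 × F: no H
  Total hydrogens = 18.
Molecular formula: C11H18ClFO2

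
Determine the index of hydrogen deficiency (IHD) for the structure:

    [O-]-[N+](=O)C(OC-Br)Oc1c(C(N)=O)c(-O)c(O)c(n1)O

6

Molecular formula from the SMILES: C8H8BrN3O8.
DoU = (2C + 2 + N − H − X)/2 = (2·8 + 2 + 3 − 8 − 1)/2 = 12/2 = 6.
(Structurally: 1 ring(s) + 5 π bond(s) = 6.)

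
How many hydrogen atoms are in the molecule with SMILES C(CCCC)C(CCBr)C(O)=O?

Hydrogens are implicit in SMILES; fill each atom to its normal valence:
  6 × C: 2 H each → 12
  1 × Br: no H
  1 × C: 3 H
  1 × C: 1 H
  1 × C: no H
  1 × O: 1 H
  1 × O: no H
  Total hydrogens = 17.

17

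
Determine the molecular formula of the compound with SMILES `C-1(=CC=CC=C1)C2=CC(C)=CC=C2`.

C13H12

Heavy atoms from the SMILES: 13 C.
Implicit hydrogens by atom environment:
  9 × C (aromatic): 1 H each → 9
  3 × C (aromatic): no H
  1 × C: 3 H
  Total hydrogens = 12.
Molecular formula: C13H12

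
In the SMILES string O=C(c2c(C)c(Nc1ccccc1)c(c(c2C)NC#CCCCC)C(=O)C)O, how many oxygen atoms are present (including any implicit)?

3

The symbol for oxygen appears 3 times in the SMILES.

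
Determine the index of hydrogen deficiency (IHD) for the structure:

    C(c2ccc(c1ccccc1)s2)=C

8

Molecular formula from the SMILES: C12H10S.
DoU = (2C + 2 + N − H − X)/2 = (2·12 + 2 + 0 − 10 − 0)/2 = 16/2 = 8.
(Structurally: 2 ring(s) + 6 π bond(s) = 8.)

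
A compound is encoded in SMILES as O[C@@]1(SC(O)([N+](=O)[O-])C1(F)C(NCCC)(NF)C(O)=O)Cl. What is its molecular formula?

Heavy atoms from the SMILES: 8 C, 1 Cl, 2 F, 3 N, 6 O, 1 S.
Implicit hydrogens by atom environment:
  5 × C: no H
  3 × O: 1 H each → 3
  2 × C: 2 H each → 4
  2 × F: no H
  2 × N: 1 H each → 2
  2 × O: no H
  1 × C: 3 H
  1 × Cl: no H
  1 × N (charge +1): no H
  1 × O (charge -1): no H
  1 × S: no H
  Total hydrogens = 12.
Molecular formula: C8H12ClF2N3O6S

C8H12ClF2N3O6S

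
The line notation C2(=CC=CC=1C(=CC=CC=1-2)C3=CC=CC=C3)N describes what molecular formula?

C16H13N

Heavy atoms from the SMILES: 16 C, 1 N.
Implicit hydrogens by atom environment:
  11 × C (aromatic): 1 H each → 11
  5 × C (aromatic): no H
  1 × N: 2 H
  Total hydrogens = 13.
Molecular formula: C16H13N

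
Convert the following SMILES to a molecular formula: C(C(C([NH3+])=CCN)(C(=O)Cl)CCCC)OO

Heavy atoms from the SMILES: 10 C, 1 Cl, 2 N, 3 O.
Implicit hydrogens by atom environment:
  5 × C: 2 H each → 10
  3 × C: no H
  2 × O: no H
  1 × C: 3 H
  1 × C: 1 H
  1 × Cl: no H
  1 × N (charge +1): 3 H
  1 × N: 2 H
  1 × O: 1 H
  Total hydrogens = 20.
Net charge +1.
Molecular formula: C10H20ClN2O3+

C10H20ClN2O3+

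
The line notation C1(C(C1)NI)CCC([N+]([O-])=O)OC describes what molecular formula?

Heavy atoms from the SMILES: 7 C, 1 I, 2 N, 3 O.
Implicit hydrogens by atom environment:
  3 × C: 2 H each → 6
  3 × C: 1 H each → 3
  2 × O: no H
  1 × C: 3 H
  1 × I: no H
  1 × N: 1 H
  1 × N (charge +1): no H
  1 × O (charge -1): no H
  Total hydrogens = 13.
Molecular formula: C7H13IN2O3

C7H13IN2O3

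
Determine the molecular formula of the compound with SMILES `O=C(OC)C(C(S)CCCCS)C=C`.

Heavy atoms from the SMILES: 10 C, 2 O, 2 S.
Implicit hydrogens by atom environment:
  5 × C: 2 H each → 10
  3 × C: 1 H each → 3
  2 × O: no H
  2 × S: 1 H each → 2
  1 × C: 3 H
  1 × C: no H
  Total hydrogens = 18.
Molecular formula: C10H18O2S2

C10H18O2S2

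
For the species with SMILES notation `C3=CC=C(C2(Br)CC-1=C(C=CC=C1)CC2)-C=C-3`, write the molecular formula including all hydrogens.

C16H15Br

Heavy atoms from the SMILES: 1 Br, 16 C.
Implicit hydrogens by atom environment:
  9 × C (aromatic): 1 H each → 9
  3 × C: 2 H each → 6
  3 × C (aromatic): no H
  1 × Br: no H
  1 × C: no H
  Total hydrogens = 15.
Molecular formula: C16H15Br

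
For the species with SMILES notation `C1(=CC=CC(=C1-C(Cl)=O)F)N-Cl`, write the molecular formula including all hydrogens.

C7H4Cl2FNO

Heavy atoms from the SMILES: 7 C, 2 Cl, 1 F, 1 N, 1 O.
Implicit hydrogens by atom environment:
  3 × C (aromatic): 1 H each → 3
  3 × C (aromatic): no H
  2 × Cl: no H
  1 × C: no H
  1 × F: no H
  1 × N: 1 H
  1 × O: no H
  Total hydrogens = 4.
Molecular formula: C7H4Cl2FNO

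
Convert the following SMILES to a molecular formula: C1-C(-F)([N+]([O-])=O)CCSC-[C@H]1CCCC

Heavy atoms from the SMILES: 10 C, 1 F, 1 N, 2 O, 1 S.
Implicit hydrogens by atom environment:
  7 × C: 2 H each → 14
  1 × C: 3 H
  1 × C: 1 H
  1 × C: no H
  1 × F: no H
  1 × N (charge +1): no H
  1 × O: no H
  1 × O (charge -1): no H
  1 × S: no H
  Total hydrogens = 18.
Molecular formula: C10H18FNO2S

C10H18FNO2S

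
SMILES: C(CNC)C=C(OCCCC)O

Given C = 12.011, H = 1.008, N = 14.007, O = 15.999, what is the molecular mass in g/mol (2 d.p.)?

Molecular formula: C9H19NO2.
M = 9×12.011 + 19×1.008 + 1×14.007 + 2×15.999 = 173.26 g/mol.

173.26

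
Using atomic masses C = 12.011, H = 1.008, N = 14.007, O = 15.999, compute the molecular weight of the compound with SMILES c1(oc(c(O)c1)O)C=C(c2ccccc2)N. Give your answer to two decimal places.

Molecular formula: C12H11NO3.
M = 12×12.011 + 11×1.008 + 1×14.007 + 3×15.999 = 217.22 g/mol.

217.22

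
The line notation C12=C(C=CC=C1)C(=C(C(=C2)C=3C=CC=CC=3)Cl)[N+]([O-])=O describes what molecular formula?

Heavy atoms from the SMILES: 16 C, 1 Cl, 1 N, 2 O.
Implicit hydrogens by atom environment:
  10 × C (aromatic): 1 H each → 10
  6 × C (aromatic): no H
  1 × Cl: no H
  1 × N (charge +1): no H
  1 × O: no H
  1 × O (charge -1): no H
  Total hydrogens = 10.
Molecular formula: C16H10ClNO2

C16H10ClNO2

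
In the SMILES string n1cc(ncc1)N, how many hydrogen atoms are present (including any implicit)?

5

Hydrogens are implicit in SMILES; fill each atom to its normal valence:
  3 × C (aromatic): 1 H each → 3
  2 × N (aromatic): no H
  1 × C (aromatic): no H
  1 × N: 2 H
  Total hydrogens = 5.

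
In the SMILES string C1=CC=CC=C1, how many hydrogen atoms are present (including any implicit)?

6

Hydrogens are implicit in SMILES; fill each atom to its normal valence:
  6 × C (aromatic): 1 H each → 6
  Total hydrogens = 6.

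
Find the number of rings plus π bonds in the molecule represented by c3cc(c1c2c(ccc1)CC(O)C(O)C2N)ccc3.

Molecular formula from the SMILES: C16H17NO2.
DoU = (2C + 2 + N − H − X)/2 = (2·16 + 2 + 1 − 17 − 0)/2 = 18/2 = 9.
(Structurally: 3 ring(s) + 6 π bond(s) = 9.)

9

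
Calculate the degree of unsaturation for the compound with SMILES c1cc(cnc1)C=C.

5

Molecular formula from the SMILES: C7H7N.
DoU = (2C + 2 + N − H − X)/2 = (2·7 + 2 + 1 − 7 − 0)/2 = 10/2 = 5.
(Structurally: 1 ring(s) + 4 π bond(s) = 5.)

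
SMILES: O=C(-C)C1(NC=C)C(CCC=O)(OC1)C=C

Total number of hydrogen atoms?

Hydrogens are implicit in SMILES; fill each atom to its normal valence:
  5 × C: 2 H each → 10
  3 × C: 1 H each → 3
  3 × C: no H
  3 × O: no H
  1 × C: 3 H
  1 × N: 1 H
  Total hydrogens = 17.

17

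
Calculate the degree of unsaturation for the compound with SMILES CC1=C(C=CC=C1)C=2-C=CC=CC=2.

8

Molecular formula from the SMILES: C13H12.
DoU = (2C + 2 + N − H − X)/2 = (2·13 + 2 + 0 − 12 − 0)/2 = 16/2 = 8.
(Structurally: 2 ring(s) + 6 π bond(s) = 8.)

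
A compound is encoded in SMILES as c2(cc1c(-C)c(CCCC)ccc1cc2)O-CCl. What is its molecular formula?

Heavy atoms from the SMILES: 16 C, 1 Cl, 1 O.
Implicit hydrogens by atom environment:
  5 × C (aromatic): 1 H each → 5
  5 × C (aromatic): no H
  4 × C: 2 H each → 8
  2 × C: 3 H each → 6
  1 × Cl: no H
  1 × O: no H
  Total hydrogens = 19.
Molecular formula: C16H19ClO

C16H19ClO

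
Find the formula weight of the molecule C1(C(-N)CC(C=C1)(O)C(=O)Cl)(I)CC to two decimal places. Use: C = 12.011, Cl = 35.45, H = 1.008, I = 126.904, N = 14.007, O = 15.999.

Molecular formula: C9H13ClINO2.
M = 9×12.011 + 1×35.45 + 13×1.008 + 1×126.904 + 1×14.007 + 2×15.999 = 329.56 g/mol.

329.56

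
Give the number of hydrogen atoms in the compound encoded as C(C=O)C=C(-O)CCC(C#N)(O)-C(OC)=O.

Hydrogens are implicit in SMILES; fill each atom to its normal valence:
  4 × C: no H
  3 × C: 2 H each → 6
  3 × O: no H
  2 × C: 1 H each → 2
  2 × O: 1 H each → 2
  1 × C: 3 H
  1 × N: no H
  Total hydrogens = 13.

13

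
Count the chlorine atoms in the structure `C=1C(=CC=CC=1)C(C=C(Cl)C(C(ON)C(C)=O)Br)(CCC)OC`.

1

The symbol for chlorine appears 1 time in the SMILES.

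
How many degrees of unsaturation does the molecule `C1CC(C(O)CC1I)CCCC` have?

Molecular formula from the SMILES: C10H19IO.
DoU = (2C + 2 + N − H − X)/2 = (2·10 + 2 + 0 − 19 − 1)/2 = 2/2 = 1.
(Structurally: 1 ring(s) + 0 π bond(s) = 1.)

1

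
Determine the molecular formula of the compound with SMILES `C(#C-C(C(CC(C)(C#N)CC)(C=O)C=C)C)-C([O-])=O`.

Heavy atoms from the SMILES: 15 C, 1 N, 3 O.
Implicit hydrogens by atom environment:
  6 × C: no H
  3 × C: 3 H each → 9
  3 × C: 2 H each → 6
  3 × C: 1 H each → 3
  2 × O: no H
  1 × N: no H
  1 × O (charge -1): no H
  Total hydrogens = 18.
Net charge -1.
Molecular formula: C15H18NO3-

C15H18NO3-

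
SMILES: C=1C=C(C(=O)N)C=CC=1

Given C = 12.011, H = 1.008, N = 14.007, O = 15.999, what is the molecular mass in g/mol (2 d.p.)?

121.14

Molecular formula: C7H7NO.
M = 7×12.011 + 7×1.008 + 1×14.007 + 1×15.999 = 121.14 g/mol.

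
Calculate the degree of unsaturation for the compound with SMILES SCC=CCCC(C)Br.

Molecular formula from the SMILES: C7H13BrS.
DoU = (2C + 2 + N − H − X)/2 = (2·7 + 2 + 0 − 13 − 1)/2 = 2/2 = 1.
(Structurally: 0 ring(s) + 1 π bond(s) = 1.)

1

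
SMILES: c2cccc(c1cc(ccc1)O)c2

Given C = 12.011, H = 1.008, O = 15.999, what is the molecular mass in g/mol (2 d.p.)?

170.21

Molecular formula: C12H10O.
M = 12×12.011 + 10×1.008 + 1×15.999 = 170.21 g/mol.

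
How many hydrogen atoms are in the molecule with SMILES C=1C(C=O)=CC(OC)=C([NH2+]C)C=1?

Hydrogens are implicit in SMILES; fill each atom to its normal valence:
  3 × C (aromatic): 1 H each → 3
  3 × C (aromatic): no H
  2 × C: 3 H each → 6
  2 × O: no H
  1 × C: 1 H
  1 × N (charge +1): 2 H
  Total hydrogens = 12.

12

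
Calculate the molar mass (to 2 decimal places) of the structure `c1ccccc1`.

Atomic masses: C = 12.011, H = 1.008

Molecular formula: C6H6.
M = 6×12.011 + 6×1.008 = 78.11 g/mol.

78.11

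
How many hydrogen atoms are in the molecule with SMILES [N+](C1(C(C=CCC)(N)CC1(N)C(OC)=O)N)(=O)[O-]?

18

Hydrogens are implicit in SMILES; fill each atom to its normal valence:
  4 × C: no H
  3 × N: 2 H each → 6
  3 × O: no H
  2 × C: 3 H each → 6
  2 × C: 2 H each → 4
  2 × C: 1 H each → 2
  1 × N (charge +1): no H
  1 × O (charge -1): no H
  Total hydrogens = 18.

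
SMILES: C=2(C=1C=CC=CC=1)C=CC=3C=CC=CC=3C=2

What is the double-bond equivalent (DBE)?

11

Molecular formula from the SMILES: C16H12.
DoU = (2C + 2 + N − H − X)/2 = (2·16 + 2 + 0 − 12 − 0)/2 = 22/2 = 11.
(Structurally: 3 ring(s) + 8 π bond(s) = 11.)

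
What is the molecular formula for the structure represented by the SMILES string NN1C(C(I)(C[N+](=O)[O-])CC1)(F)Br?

C5H8BrFIN3O2

Heavy atoms from the SMILES: 1 Br, 5 C, 1 F, 1 I, 3 N, 2 O.
Implicit hydrogens by atom environment:
  3 × C: 2 H each → 6
  2 × C: no H
  1 × Br: no H
  1 × F: no H
  1 × I: no H
  1 × N: 2 H
  1 × N: no H
  1 × N (charge +1): no H
  1 × O: no H
  1 × O (charge -1): no H
  Total hydrogens = 8.
Molecular formula: C5H8BrFIN3O2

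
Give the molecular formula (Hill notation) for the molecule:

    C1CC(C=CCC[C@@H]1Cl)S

Heavy atoms from the SMILES: 8 C, 1 Cl, 1 S.
Implicit hydrogens by atom environment:
  4 × C: 2 H each → 8
  4 × C: 1 H each → 4
  1 × Cl: no H
  1 × S: 1 H
  Total hydrogens = 13.
Molecular formula: C8H13ClS

C8H13ClS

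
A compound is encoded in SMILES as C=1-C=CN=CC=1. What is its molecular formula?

C5H5N

Heavy atoms from the SMILES: 5 C, 1 N.
Implicit hydrogens by atom environment:
  5 × C (aromatic): 1 H each → 5
  1 × N (aromatic): no H
  Total hydrogens = 5.
Molecular formula: C5H5N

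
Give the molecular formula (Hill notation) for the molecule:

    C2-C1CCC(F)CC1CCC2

C10H17F

Heavy atoms from the SMILES: 10 C, 1 F.
Implicit hydrogens by atom environment:
  7 × C: 2 H each → 14
  3 × C: 1 H each → 3
  1 × F: no H
  Total hydrogens = 17.
Molecular formula: C10H17F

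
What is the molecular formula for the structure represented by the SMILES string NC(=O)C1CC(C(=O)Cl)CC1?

C7H10ClNO2

Heavy atoms from the SMILES: 7 C, 1 Cl, 1 N, 2 O.
Implicit hydrogens by atom environment:
  3 × C: 2 H each → 6
  2 × C: 1 H each → 2
  2 × C: no H
  2 × O: no H
  1 × Cl: no H
  1 × N: 2 H
  Total hydrogens = 10.
Molecular formula: C7H10ClNO2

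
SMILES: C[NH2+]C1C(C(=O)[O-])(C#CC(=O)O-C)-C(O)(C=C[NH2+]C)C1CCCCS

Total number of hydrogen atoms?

27

Hydrogens are implicit in SMILES; fill each atom to its normal valence:
  6 × C: no H
  4 × C: 2 H each → 8
  4 × C: 1 H each → 4
  3 × C: 3 H each → 9
  3 × O: no H
  2 × N (charge +1): 2 H each → 4
  1 × O: 1 H
  1 × O (charge -1): no H
  1 × S: 1 H
  Total hydrogens = 27.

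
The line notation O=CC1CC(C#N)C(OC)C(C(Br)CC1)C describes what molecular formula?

C12H18BrNO2

Heavy atoms from the SMILES: 1 Br, 12 C, 1 N, 2 O.
Implicit hydrogens by atom environment:
  6 × C: 1 H each → 6
  3 × C: 2 H each → 6
  2 × C: 3 H each → 6
  2 × O: no H
  1 × Br: no H
  1 × C: no H
  1 × N: no H
  Total hydrogens = 18.
Molecular formula: C12H18BrNO2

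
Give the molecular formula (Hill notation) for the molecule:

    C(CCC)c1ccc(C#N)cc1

Heavy atoms from the SMILES: 11 C, 1 N.
Implicit hydrogens by atom environment:
  4 × C (aromatic): 1 H each → 4
  3 × C: 2 H each → 6
  2 × C (aromatic): no H
  1 × C: 3 H
  1 × C: no H
  1 × N: no H
  Total hydrogens = 13.
Molecular formula: C11H13N

C11H13N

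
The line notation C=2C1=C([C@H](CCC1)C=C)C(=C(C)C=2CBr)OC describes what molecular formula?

C15H19BrO

Heavy atoms from the SMILES: 1 Br, 15 C, 1 O.
Implicit hydrogens by atom environment:
  5 × C: 2 H each → 10
  5 × C (aromatic): no H
  2 × C: 3 H each → 6
  2 × C: 1 H each → 2
  1 × Br: no H
  1 × C (aromatic): 1 H
  1 × O: no H
  Total hydrogens = 19.
Molecular formula: C15H19BrO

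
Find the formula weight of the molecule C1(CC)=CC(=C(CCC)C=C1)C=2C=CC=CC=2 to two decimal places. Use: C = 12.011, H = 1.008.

Molecular formula: C17H20.
M = 17×12.011 + 20×1.008 = 224.35 g/mol.

224.35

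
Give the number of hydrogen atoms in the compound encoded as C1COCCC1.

Hydrogens are implicit in SMILES; fill each atom to its normal valence:
  5 × C: 2 H each → 10
  1 × O: no H
  Total hydrogens = 10.

10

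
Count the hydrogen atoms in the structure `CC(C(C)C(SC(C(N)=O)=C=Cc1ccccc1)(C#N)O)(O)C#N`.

Hydrogens are implicit in SMILES; fill each atom to its normal valence:
  7 × C: no H
  5 × C (aromatic): 1 H each → 5
  2 × C: 3 H each → 6
  2 × C: 1 H each → 2
  2 × N: no H
  2 × O: 1 H each → 2
  1 × C (aromatic): no H
  1 × N: 2 H
  1 × O: no H
  1 × S: no H
  Total hydrogens = 17.

17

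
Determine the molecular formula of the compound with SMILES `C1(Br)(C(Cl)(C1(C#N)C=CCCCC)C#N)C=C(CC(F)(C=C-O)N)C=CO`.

Heavy atoms from the SMILES: 1 Br, 19 C, 1 Cl, 1 F, 3 N, 2 O.
Implicit hydrogens by atom environment:
  7 × C: 1 H each → 7
  7 × C: no H
  4 × C: 2 H each → 8
  2 × N: no H
  2 × O: 1 H each → 2
  1 × Br: no H
  1 × C: 3 H
  1 × Cl: no H
  1 × F: no H
  1 × N: 2 H
  Total hydrogens = 22.
Molecular formula: C19H22BrClFN3O2

C19H22BrClFN3O2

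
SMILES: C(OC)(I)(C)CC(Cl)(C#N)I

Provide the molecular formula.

Heavy atoms from the SMILES: 6 C, 1 Cl, 2 I, 1 N, 1 O.
Implicit hydrogens by atom environment:
  3 × C: no H
  2 × C: 3 H each → 6
  2 × I: no H
  1 × C: 2 H
  1 × Cl: no H
  1 × N: no H
  1 × O: no H
  Total hydrogens = 8.
Molecular formula: C6H8ClI2NO

C6H8ClI2NO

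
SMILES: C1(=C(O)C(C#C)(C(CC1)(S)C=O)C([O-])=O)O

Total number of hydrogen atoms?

Hydrogens are implicit in SMILES; fill each atom to its normal valence:
  6 × C: no H
  2 × C: 2 H each → 4
  2 × C: 1 H each → 2
  2 × O: 1 H each → 2
  2 × O: no H
  1 × O (charge -1): no H
  1 × S: 1 H
  Total hydrogens = 9.

9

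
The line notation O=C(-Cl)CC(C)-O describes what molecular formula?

Heavy atoms from the SMILES: 4 C, 1 Cl, 2 O.
Implicit hydrogens by atom environment:
  1 × C: 3 H
  1 × C: 2 H
  1 × C: 1 H
  1 × C: no H
  1 × Cl: no H
  1 × O: 1 H
  1 × O: no H
  Total hydrogens = 7.
Molecular formula: C4H7ClO2

C4H7ClO2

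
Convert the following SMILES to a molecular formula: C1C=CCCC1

Heavy atoms from the SMILES: 6 C.
Implicit hydrogens by atom environment:
  4 × C: 2 H each → 8
  2 × C: 1 H each → 2
  Total hydrogens = 10.
Molecular formula: C6H10

C6H10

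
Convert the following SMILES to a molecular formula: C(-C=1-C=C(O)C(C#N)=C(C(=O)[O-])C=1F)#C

C10H3FNO3-

Heavy atoms from the SMILES: 10 C, 1 F, 1 N, 3 O.
Implicit hydrogens by atom environment:
  5 × C (aromatic): no H
  3 × C: no H
  1 × C (aromatic): 1 H
  1 × C: 1 H
  1 × F: no H
  1 × N: no H
  1 × O: 1 H
  1 × O: no H
  1 × O (charge -1): no H
  Total hydrogens = 3.
Net charge -1.
Molecular formula: C10H3FNO3-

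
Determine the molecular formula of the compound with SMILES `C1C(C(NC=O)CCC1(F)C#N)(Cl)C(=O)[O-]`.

C9H9ClFN2O3-

Heavy atoms from the SMILES: 9 C, 1 Cl, 1 F, 2 N, 3 O.
Implicit hydrogens by atom environment:
  4 × C: no H
  3 × C: 2 H each → 6
  2 × C: 1 H each → 2
  2 × O: no H
  1 × Cl: no H
  1 × F: no H
  1 × N: 1 H
  1 × N: no H
  1 × O (charge -1): no H
  Total hydrogens = 9.
Net charge -1.
Molecular formula: C9H9ClFN2O3-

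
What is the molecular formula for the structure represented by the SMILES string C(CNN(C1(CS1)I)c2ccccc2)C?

C11H15IN2S

Heavy atoms from the SMILES: 11 C, 1 I, 2 N, 1 S.
Implicit hydrogens by atom environment:
  5 × C (aromatic): 1 H each → 5
  3 × C: 2 H each → 6
  1 × C: 3 H
  1 × C: no H
  1 × C (aromatic): no H
  1 × I: no H
  1 × N: 1 H
  1 × N: no H
  1 × S: no H
  Total hydrogens = 15.
Molecular formula: C11H15IN2S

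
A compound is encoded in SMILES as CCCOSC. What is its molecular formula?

Heavy atoms from the SMILES: 4 C, 1 O, 1 S.
Implicit hydrogens by atom environment:
  2 × C: 3 H each → 6
  2 × C: 2 H each → 4
  1 × O: no H
  1 × S: no H
  Total hydrogens = 10.
Molecular formula: C4H10OS

C4H10OS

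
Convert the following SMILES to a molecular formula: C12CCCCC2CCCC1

Heavy atoms from the SMILES: 10 C.
Implicit hydrogens by atom environment:
  8 × C: 2 H each → 16
  2 × C: 1 H each → 2
  Total hydrogens = 18.
Molecular formula: C10H18

C10H18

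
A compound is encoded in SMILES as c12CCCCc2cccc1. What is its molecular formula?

Heavy atoms from the SMILES: 10 C.
Implicit hydrogens by atom environment:
  4 × C: 2 H each → 8
  4 × C (aromatic): 1 H each → 4
  2 × C (aromatic): no H
  Total hydrogens = 12.
Molecular formula: C10H12

C10H12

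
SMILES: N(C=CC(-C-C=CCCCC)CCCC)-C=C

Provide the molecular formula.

Heavy atoms from the SMILES: 16 C, 1 N.
Implicit hydrogens by atom environment:
  8 × C: 2 H each → 16
  6 × C: 1 H each → 6
  2 × C: 3 H each → 6
  1 × N: 1 H
  Total hydrogens = 29.
Molecular formula: C16H29N

C16H29N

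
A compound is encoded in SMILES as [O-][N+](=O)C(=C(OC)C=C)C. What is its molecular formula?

C6H9NO3

Heavy atoms from the SMILES: 6 C, 1 N, 3 O.
Implicit hydrogens by atom environment:
  2 × C: 3 H each → 6
  2 × C: no H
  2 × O: no H
  1 × C: 2 H
  1 × C: 1 H
  1 × N (charge +1): no H
  1 × O (charge -1): no H
  Total hydrogens = 9.
Molecular formula: C6H9NO3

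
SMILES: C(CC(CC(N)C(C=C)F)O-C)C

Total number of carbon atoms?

The symbol for carbon appears 10 times in the SMILES.

10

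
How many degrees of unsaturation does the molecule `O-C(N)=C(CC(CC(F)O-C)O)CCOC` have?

Molecular formula from the SMILES: C10H20FNO4.
DoU = (2C + 2 + N − H − X)/2 = (2·10 + 2 + 1 − 20 − 1)/2 = 2/2 = 1.
(Structurally: 0 ring(s) + 1 π bond(s) = 1.)

1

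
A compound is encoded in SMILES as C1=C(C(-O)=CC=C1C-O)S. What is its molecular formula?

Heavy atoms from the SMILES: 7 C, 2 O, 1 S.
Implicit hydrogens by atom environment:
  3 × C (aromatic): 1 H each → 3
  3 × C (aromatic): no H
  2 × O: 1 H each → 2
  1 × C: 2 H
  1 × S: 1 H
  Total hydrogens = 8.
Molecular formula: C7H8O2S

C7H8O2S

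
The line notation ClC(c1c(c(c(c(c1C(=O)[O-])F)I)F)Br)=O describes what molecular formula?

Heavy atoms from the SMILES: 1 Br, 8 C, 1 Cl, 2 F, 1 I, 3 O.
Implicit hydrogens by atom environment:
  6 × C (aromatic): no H
  2 × C: no H
  2 × F: no H
  2 × O: no H
  1 × Br: no H
  1 × Cl: no H
  1 × I: no H
  1 × O (charge -1): no H
  Total hydrogens = 0.
Net charge -1.
Molecular formula: C8BrClF2IO3-

C8BrClF2IO3-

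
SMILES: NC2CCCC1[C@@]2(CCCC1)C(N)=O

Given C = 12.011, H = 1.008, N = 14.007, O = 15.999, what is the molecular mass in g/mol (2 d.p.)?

196.29

Molecular formula: C11H20N2O.
M = 11×12.011 + 20×1.008 + 2×14.007 + 1×15.999 = 196.29 g/mol.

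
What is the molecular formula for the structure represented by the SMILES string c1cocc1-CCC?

C7H10O

Heavy atoms from the SMILES: 7 C, 1 O.
Implicit hydrogens by atom environment:
  3 × C (aromatic): 1 H each → 3
  2 × C: 2 H each → 4
  1 × C: 3 H
  1 × C (aromatic): no H
  1 × O (aromatic): no H
  Total hydrogens = 10.
Molecular formula: C7H10O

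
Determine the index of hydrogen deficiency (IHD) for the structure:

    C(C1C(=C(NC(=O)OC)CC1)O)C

Molecular formula from the SMILES: C9H15NO3.
DoU = (2C + 2 + N − H − X)/2 = (2·9 + 2 + 1 − 15 − 0)/2 = 6/2 = 3.
(Structurally: 1 ring(s) + 2 π bond(s) = 3.)

3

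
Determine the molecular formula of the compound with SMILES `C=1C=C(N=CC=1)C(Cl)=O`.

C6H4ClNO

Heavy atoms from the SMILES: 6 C, 1 Cl, 1 N, 1 O.
Implicit hydrogens by atom environment:
  4 × C (aromatic): 1 H each → 4
  1 × C (aromatic): no H
  1 × C: no H
  1 × Cl: no H
  1 × N (aromatic): no H
  1 × O: no H
  Total hydrogens = 4.
Molecular formula: C6H4ClNO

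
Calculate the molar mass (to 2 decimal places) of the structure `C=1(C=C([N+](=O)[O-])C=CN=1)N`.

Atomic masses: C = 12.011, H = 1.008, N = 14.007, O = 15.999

139.11

Molecular formula: C5H5N3O2.
M = 5×12.011 + 5×1.008 + 3×14.007 + 2×15.999 = 139.11 g/mol.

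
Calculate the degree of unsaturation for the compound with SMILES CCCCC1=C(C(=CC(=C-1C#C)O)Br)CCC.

Molecular formula from the SMILES: C15H19BrO.
DoU = (2C + 2 + N − H − X)/2 = (2·15 + 2 + 0 − 19 − 1)/2 = 12/2 = 6.
(Structurally: 1 ring(s) + 5 π bond(s) = 6.)

6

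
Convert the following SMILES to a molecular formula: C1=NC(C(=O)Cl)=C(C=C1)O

Heavy atoms from the SMILES: 6 C, 1 Cl, 1 N, 2 O.
Implicit hydrogens by atom environment:
  3 × C (aromatic): 1 H each → 3
  2 × C (aromatic): no H
  1 × C: no H
  1 × Cl: no H
  1 × N (aromatic): no H
  1 × O: 1 H
  1 × O: no H
  Total hydrogens = 4.
Molecular formula: C6H4ClNO2

C6H4ClNO2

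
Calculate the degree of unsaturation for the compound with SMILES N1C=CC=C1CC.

Molecular formula from the SMILES: C6H9N.
DoU = (2C + 2 + N − H − X)/2 = (2·6 + 2 + 1 − 9 − 0)/2 = 6/2 = 3.
(Structurally: 1 ring(s) + 2 π bond(s) = 3.)

3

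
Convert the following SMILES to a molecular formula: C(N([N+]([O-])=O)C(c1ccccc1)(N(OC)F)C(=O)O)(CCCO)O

Heavy atoms from the SMILES: 13 C, 1 F, 3 N, 7 O.
Implicit hydrogens by atom environment:
  5 × C (aromatic): 1 H each → 5
  3 × C: 2 H each → 6
  3 × O: 1 H each → 3
  3 × O: no H
  2 × C: no H
  2 × N: no H
  1 × C: 3 H
  1 × C: 1 H
  1 × C (aromatic): no H
  1 × F: no H
  1 × N (charge +1): no H
  1 × O (charge -1): no H
  Total hydrogens = 18.
Molecular formula: C13H18FN3O7

C13H18FN3O7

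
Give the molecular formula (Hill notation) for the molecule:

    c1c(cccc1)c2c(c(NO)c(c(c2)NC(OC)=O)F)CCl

C15H14ClFN2O3

Heavy atoms from the SMILES: 15 C, 1 Cl, 1 F, 2 N, 3 O.
Implicit hydrogens by atom environment:
  6 × C (aromatic): 1 H each → 6
  6 × C (aromatic): no H
  2 × N: 1 H each → 2
  2 × O: no H
  1 × C: 3 H
  1 × C: 2 H
  1 × C: no H
  1 × Cl: no H
  1 × F: no H
  1 × O: 1 H
  Total hydrogens = 14.
Molecular formula: C15H14ClFN2O3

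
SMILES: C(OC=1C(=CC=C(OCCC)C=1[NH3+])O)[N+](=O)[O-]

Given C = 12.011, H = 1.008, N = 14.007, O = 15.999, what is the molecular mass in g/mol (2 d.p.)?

Molecular formula: C10H15N2O5+.
M = 10×12.011 + 15×1.008 + 2×14.007 + 5×15.999 = 243.24 g/mol.

243.24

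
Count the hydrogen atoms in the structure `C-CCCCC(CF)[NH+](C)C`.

Hydrogens are implicit in SMILES; fill each atom to its normal valence:
  5 × C: 2 H each → 10
  3 × C: 3 H each → 9
  1 × C: 1 H
  1 × F: no H
  1 × N (charge +1): 1 H
  Total hydrogens = 21.

21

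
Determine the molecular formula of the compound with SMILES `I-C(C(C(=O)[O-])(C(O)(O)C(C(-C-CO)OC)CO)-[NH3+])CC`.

C12H24INO7

Heavy atoms from the SMILES: 12 C, 1 I, 1 N, 7 O.
Implicit hydrogens by atom environment:
  4 × C: 2 H each → 8
  4 × O: 1 H each → 4
  3 × C: 1 H each → 3
  3 × C: no H
  2 × C: 3 H each → 6
  2 × O: no H
  1 × I: no H
  1 × N (charge +1): 3 H
  1 × O (charge -1): no H
  Total hydrogens = 24.
Molecular formula: C12H24INO7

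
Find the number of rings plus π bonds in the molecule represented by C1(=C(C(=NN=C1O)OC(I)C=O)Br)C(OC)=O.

Molecular formula from the SMILES: C8H6BrIN2O5.
DoU = (2C + 2 + N − H − X)/2 = (2·8 + 2 + 2 − 6 − 2)/2 = 12/2 = 6.
(Structurally: 1 ring(s) + 5 π bond(s) = 6.)

6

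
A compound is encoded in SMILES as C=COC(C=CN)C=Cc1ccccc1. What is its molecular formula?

Heavy atoms from the SMILES: 13 C, 1 N, 1 O.
Implicit hydrogens by atom environment:
  6 × C: 1 H each → 6
  5 × C (aromatic): 1 H each → 5
  1 × C: 2 H
  1 × C (aromatic): no H
  1 × N: 2 H
  1 × O: no H
  Total hydrogens = 15.
Molecular formula: C13H15NO

C13H15NO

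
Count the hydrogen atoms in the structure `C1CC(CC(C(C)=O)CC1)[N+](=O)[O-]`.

15

Hydrogens are implicit in SMILES; fill each atom to its normal valence:
  5 × C: 2 H each → 10
  2 × C: 1 H each → 2
  2 × O: no H
  1 × C: 3 H
  1 × C: no H
  1 × N (charge +1): no H
  1 × O (charge -1): no H
  Total hydrogens = 15.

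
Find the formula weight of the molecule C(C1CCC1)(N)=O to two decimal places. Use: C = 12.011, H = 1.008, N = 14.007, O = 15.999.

Molecular formula: C5H9NO.
M = 5×12.011 + 9×1.008 + 1×14.007 + 1×15.999 = 99.13 g/mol.

99.13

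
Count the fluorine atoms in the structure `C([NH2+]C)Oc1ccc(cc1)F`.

The symbol for fluorine appears 1 time in the SMILES.

1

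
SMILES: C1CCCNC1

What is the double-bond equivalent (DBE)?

1

Molecular formula from the SMILES: C5H11N.
DoU = (2C + 2 + N − H − X)/2 = (2·5 + 2 + 1 − 11 − 0)/2 = 2/2 = 1.
(Structurally: 1 ring(s) + 0 π bond(s) = 1.)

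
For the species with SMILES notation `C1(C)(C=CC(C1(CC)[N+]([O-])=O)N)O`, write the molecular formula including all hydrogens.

Heavy atoms from the SMILES: 8 C, 2 N, 3 O.
Implicit hydrogens by atom environment:
  3 × C: 1 H each → 3
  2 × C: 3 H each → 6
  2 × C: no H
  1 × C: 2 H
  1 × N: 2 H
  1 × N (charge +1): no H
  1 × O: 1 H
  1 × O: no H
  1 × O (charge -1): no H
  Total hydrogens = 14.
Molecular formula: C8H14N2O3

C8H14N2O3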